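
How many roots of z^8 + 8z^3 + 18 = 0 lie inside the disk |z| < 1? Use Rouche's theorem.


Step 1: On |z| = 1 the three terms have sizes |z^8| = 1^8 = 1, |8z^3| = 8*1^3 = 8, |18| = 18
Step 2: The dominant term is g(z) = 18; let h(z) = z^8 + 8z^3 so f = g + h
Step 3: On |z| = 1: |g| = 18 and |h| <= 1 + 8 = 9
Step 4: Since 18 > 9, |h| < |g| on |z| = 1, so by Rouche f has the same number of zeros as g inside |z| < 1
Step 5: g(z) = 18 is a nonzero constant with no zeros inside |z| < 1. Answer = 0

0


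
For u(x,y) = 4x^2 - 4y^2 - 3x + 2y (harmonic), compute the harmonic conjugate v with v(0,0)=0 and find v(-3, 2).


Step 1: v_x = -u_y = 8y - 2
Step 2: v_y = u_x = 8x - 3
Step 3: v = 8xy - 2x - 3y + C
Step 4: v(0,0) = 0 => C = 0
Step 5: v(-3, 2) = -48

-48


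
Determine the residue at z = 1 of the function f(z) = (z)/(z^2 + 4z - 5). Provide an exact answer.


Step 1: Q(z) = z^2 + 4z - 5 = (z - 1)(z + 5)
Step 2: Q'(z) = 2z + 4
Step 3: Q'(1) = 6, P(1) = 1
Step 4: Res = P(1)/Q'(1) = 1/6 = 1/6

1/6


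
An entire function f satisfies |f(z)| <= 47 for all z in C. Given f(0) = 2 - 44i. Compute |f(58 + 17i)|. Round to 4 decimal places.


Step 1: By Liouville's theorem, a bounded entire function is constant.
Step 2: f(z) = f(0) = 2 - 44i for all z.
Step 3: |f(w)| = |2 - 44i| = sqrt(4 + 1936)
Step 4: = 44.0454

44.0454


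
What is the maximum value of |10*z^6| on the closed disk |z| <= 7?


Step 1: On |z| = 7, |f(z)| = 10 * |z|^6 = 10 * 7^6
Step 2: By maximum modulus principle, maximum is on boundary.
Step 3: Maximum = 10 * 117649 = 1176490

1176490


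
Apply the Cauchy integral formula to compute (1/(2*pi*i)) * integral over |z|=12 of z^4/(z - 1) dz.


Step 1: f(z) = z^4, a = 1 is inside |z| = 12
Step 2: By Cauchy integral formula: (1/(2pi*i)) * integral = f(a)
Step 3: f(1) = 1^4 = 1

1


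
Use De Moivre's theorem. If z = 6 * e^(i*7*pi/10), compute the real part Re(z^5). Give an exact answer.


Step 1: By De Moivre's theorem, z^5 = 6^5 * e^(i*5*7*pi/10) = 7776 * (cos(7*pi/2) + i*sin(7*pi/2))
Step 2: |z|^5 = 6^5 = 7776
Step 3: Reduce the angle mod 2*pi: 7*pi/2 - 2*pi = 3*pi/2
Step 4: cos(3*pi/2) = 0
Step 5: Re(z^5) = 7776 * 0 = 0

0


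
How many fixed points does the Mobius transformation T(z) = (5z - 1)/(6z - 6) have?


Step 1: Fixed points satisfy T(z) = z
Step 2: 6z^2 - 11z + 1 = 0
Step 3: Discriminant = (-11)^2 - 4*6*1 = 97
Step 4: Number of fixed points = 2

2


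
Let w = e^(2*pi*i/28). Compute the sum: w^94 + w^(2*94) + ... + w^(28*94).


Step 1: The sum sum_{j=1}^{n} w^(k*j) equals n if n | k, else 0.
Step 2: Here n = 28, k = 94
Step 3: Does n divide k? 28 | 94 -> False
Step 4: Sum = 0

0


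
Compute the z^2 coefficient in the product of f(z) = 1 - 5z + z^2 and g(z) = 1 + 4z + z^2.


Step 1: z^2 term in f*g comes from: (1)*(z^2) + (-5z)*(4z) + (z^2)*(1)
Step 2: = 1 - 20 + 1
Step 3: = -18

-18


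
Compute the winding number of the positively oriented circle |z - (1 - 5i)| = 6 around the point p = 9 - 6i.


Step 1: Center c = (1, -5), radius = 6
Step 2: |p - c|^2 = 8^2 + (-1)^2 = 65
Step 3: r^2 = 36
Step 4: |p-c| > r so winding number = 0

0


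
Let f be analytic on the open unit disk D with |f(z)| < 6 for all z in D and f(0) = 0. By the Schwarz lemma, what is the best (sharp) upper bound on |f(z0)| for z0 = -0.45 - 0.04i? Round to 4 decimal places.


Step 1: g = f/6 maps D -> D with g(0) = 0, so by the Schwarz lemma |g(z)| <= |z|, i.e. |f(z)| <= 6|z|; this is sharp (f(z) = 6z).
Step 2: |z0|^2 = (-0.45)^2 + (-0.04)^2 = 0.2041
Step 3: |z0| = sqrt(0.2041) = 0.451774
Step 4: Best bound = 6 * |z0| = 6 * 0.451774 = 2.7106

2.7106


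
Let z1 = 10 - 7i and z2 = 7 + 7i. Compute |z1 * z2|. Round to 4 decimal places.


Step 1: |z1| = sqrt(10^2 + (-7)^2) = sqrt(149)
Step 2: |z2| = sqrt(7^2 + 7^2) = sqrt(98)
Step 3: |z1*z2| = |z1|*|z2| = sqrt(149) * sqrt(98) = sqrt(149 * 98) = sqrt(14602)
Step 4: = 120.8387

120.8387


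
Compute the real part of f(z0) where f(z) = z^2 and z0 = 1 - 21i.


Step 1: z0 = 1 - 21i
Step 2: z0^2 = 1^2 - (-21)^2 - 42i
Step 3: real part = 1 - 441 = -440

-440


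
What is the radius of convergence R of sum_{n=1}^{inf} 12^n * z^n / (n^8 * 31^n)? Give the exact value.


Step 1: General term a_n = 12^n / (n^8 * 31^n)
Step 2: By the root test, |a_n|^(1/n) = 12 / (n^(8/n) * 31) -> 12/31 as n -> infinity (since n^(8/n) -> 1)
Step 3: R = 1/lim|a_n|^(1/n) = 31/12

31/12


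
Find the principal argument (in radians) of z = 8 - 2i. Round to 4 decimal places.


Step 1: z = 8 - 2i
Step 2: arg(z) = atan2(-2, 8)
Step 3: arg(z) = -0.245

-0.245


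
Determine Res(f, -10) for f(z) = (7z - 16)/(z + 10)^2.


Step 1: Pole of order 2 at z = -10
Step 2: Res = lim d/dz [(z + 10)^2 * f(z)] as z -> -10
Step 3: (z + 10)^2 * f(z) = 7z - 16
Step 4: d/dz[7z - 16] = 7

7


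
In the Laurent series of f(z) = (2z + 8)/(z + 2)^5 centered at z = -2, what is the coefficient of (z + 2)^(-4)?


Step 1: Write the numerator in powers of (z + 2): 2z + 8 = 2(z + 2) + (2*(-2) + 8) = 2(z + 2) + 4
Step 2: Divide by (z + 2)^5: f(z) = 4(z + 2)^(-5) + 2(z + 2)^(-4)
Step 3: This finite sum is the Laurent series of f about z = -2.
Step 4: Coefficient of (z + 2)^(-4) = coefficient of (z + 2) in the re-centred numerator = 2

2


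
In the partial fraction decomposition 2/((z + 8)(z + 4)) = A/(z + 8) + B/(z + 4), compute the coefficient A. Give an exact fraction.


Step 1: Multiply both sides by (z + 8) and set z = -8
Step 2: A = 2 / (-8 + 4)
Step 3: A = 2 / (-4)
Step 4: A = -1/2

-1/2


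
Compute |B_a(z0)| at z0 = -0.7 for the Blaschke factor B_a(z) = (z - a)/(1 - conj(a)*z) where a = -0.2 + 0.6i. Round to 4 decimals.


Step 1: Numerator z0 - a = -0.7 - (-0.2 + 0.6i) = -0.5 - 0.6i
Step 2: Denominator 1 - conj(a)*z0 = 1 - (-0.2 - 0.6i)*(-0.7) = 0.86 - 0.42i
Step 3: |z0 - a|^2 = (-0.5)^2 + (-0.6)^2 = 0.61; |1 - conj(a)*z0|^2 = 0.86^2 + (-0.42)^2 = 0.916
Step 4: |B_a(-0.7)| = sqrt(0.61 / 0.916) = sqrt(0.665939)
Step 5: = 0.8161

0.8161


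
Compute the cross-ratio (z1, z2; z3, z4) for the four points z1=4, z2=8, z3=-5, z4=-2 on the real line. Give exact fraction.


Step 1: (z1-z3)(z2-z4) = 9 * 10 = 90
Step 2: (z1-z4)(z2-z3) = 6 * 13 = 78
Step 3: Cross-ratio = 90/78 = 15/13

15/13


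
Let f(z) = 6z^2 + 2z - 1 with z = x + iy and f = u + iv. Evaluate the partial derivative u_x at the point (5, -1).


Step 1: f(z) = 6(x+iy)^2 + 2(x+iy) - 1
Step 2: u = 6(x^2 - y^2) + 2x - 1
Step 3: u_x = 12x + 2
Step 4: At (5, -1): u_x = 60 + 2 = 62

62


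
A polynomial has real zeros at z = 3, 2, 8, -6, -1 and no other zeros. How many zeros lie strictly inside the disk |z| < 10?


Step 1: Check each root:
  z = 3: |3| = 3 < 10
  z = 2: |2| = 2 < 10
  z = 8: |8| = 8 < 10
  z = -6: |-6| = 6 < 10
  z = -1: |-1| = 1 < 10
Step 2: Count = 5

5


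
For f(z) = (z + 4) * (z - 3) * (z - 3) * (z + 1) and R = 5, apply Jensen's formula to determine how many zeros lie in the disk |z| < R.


Jensen's formula: (1/2pi)*integral log|f(Re^it)|dt = log|f(0)| + sum_{|a_k|<R} log(R/|a_k|)
Step 1: f(0) = 4 * (-3) * (-3) * 1 = 36
Step 2: log|f(0)| = log|-4| + log|3| + log|3| + log|-1| = 3.5835
Step 3: Zeros inside |z| < 5: -4, 3, 3, -1
Step 4: Jensen sum = log(5/4) + log(5/3) + log(5/3) + log(5/1) = 2.8542
Step 5: n(R) = number of terms in the Jensen sum = count of zeros inside |z| < 5 = 4

4


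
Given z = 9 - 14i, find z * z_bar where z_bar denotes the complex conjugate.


Step 1: conj(z) = 9 + 14i
Step 2: z * conj(z) = 9^2 + (-14)^2
Step 3: = 81 + 196 = 277

277


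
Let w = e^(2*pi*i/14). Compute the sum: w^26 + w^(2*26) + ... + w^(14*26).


Step 1: The sum sum_{j=1}^{n} w^(k*j) equals n if n | k, else 0.
Step 2: Here n = 14, k = 26
Step 3: Does n divide k? 14 | 26 -> False
Step 4: Sum = 0

0


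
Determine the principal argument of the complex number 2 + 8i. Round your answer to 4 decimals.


Step 1: z = 2 + 8i
Step 2: arg(z) = atan2(8, 2)
Step 3: arg(z) = 1.3258

1.3258


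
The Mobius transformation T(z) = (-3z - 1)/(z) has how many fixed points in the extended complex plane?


Step 1: Fixed points satisfy T(z) = z
Step 2: z^2 + 3z + 1 = 0
Step 3: Discriminant = 3^2 - 4*1*1 = 5
Step 4: Number of fixed points = 2

2


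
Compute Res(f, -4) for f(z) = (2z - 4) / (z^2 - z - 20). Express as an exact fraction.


Step 1: Q(z) = z^2 - z - 20 = (z + 4)(z - 5)
Step 2: Q'(z) = 2z - 1
Step 3: Q'(-4) = -9, P(-4) = -12
Step 4: Res = P(-4)/Q'(-4) = -12/(-9) = 4/3

4/3


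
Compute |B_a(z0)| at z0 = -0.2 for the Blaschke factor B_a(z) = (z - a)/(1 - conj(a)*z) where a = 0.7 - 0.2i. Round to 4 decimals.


Step 1: Numerator z0 - a = -0.2 - (0.7 - 0.2i) = -0.9 + 0.2i
Step 2: Denominator 1 - conj(a)*z0 = 1 - (0.7 + 0.2i)*(-0.2) = 1.14 + 0.04i
Step 3: |z0 - a|^2 = (-0.9)^2 + 0.2^2 = 0.85; |1 - conj(a)*z0|^2 = 1.14^2 + 0.04^2 = 1.3012
Step 4: |B_a(-0.2)| = sqrt(0.85 / 1.3012) = sqrt(0.653243)
Step 5: = 0.8082

0.8082


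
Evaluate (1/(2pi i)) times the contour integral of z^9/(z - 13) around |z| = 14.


Step 1: f(z) = z^9, a = 13 is inside |z| = 14
Step 2: By Cauchy integral formula: (1/(2pi*i)) * integral = f(a)
Step 3: f(13) = 13^9 = 10604499373

10604499373


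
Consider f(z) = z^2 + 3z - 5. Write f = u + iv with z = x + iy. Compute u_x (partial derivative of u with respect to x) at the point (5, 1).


Step 1: f(z) = (x+iy)^2 + 3(x+iy) - 5
Step 2: u = (x^2 - y^2) + 3x - 5
Step 3: u_x = 2x + 3
Step 4: At (5, 1): u_x = 10 + 3 = 13

13


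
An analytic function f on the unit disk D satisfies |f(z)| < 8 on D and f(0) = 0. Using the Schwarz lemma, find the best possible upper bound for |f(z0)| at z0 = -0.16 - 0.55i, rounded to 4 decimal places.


Step 1: g = f/8 maps D -> D with g(0) = 0, so by the Schwarz lemma |g(z)| <= |z|, i.e. |f(z)| <= 8|z|; this is sharp (f(z) = 8z).
Step 2: |z0|^2 = (-0.16)^2 + (-0.55)^2 = 0.3281
Step 3: |z0| = sqrt(0.3281) = 0.5728
Step 4: Best bound = 8 * |z0| = 8 * 0.5728 = 4.5824

4.5824


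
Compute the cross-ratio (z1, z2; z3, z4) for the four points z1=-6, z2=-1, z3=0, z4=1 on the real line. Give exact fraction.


Step 1: (z1-z3)(z2-z4) = (-6) * (-2) = 12
Step 2: (z1-z4)(z2-z3) = (-7) * (-1) = 7
Step 3: Cross-ratio = 12/7 = 12/7

12/7


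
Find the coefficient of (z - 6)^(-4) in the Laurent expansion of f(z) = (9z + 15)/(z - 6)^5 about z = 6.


Step 1: Write the numerator in powers of (z - 6): 9z + 15 = 9(z - 6) + (9*6 + 15) = 9(z - 6) + 69
Step 2: Divide by (z - 6)^5: f(z) = 69(z - 6)^(-5) + 9(z - 6)^(-4)
Step 3: This finite sum is the Laurent series of f about z = 6.
Step 4: Coefficient of (z - 6)^(-4) = coefficient of (z - 6) in the re-centred numerator = 9

9


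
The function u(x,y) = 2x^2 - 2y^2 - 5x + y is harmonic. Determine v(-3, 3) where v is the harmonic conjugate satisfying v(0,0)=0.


Step 1: v_x = -u_y = 4y - 1
Step 2: v_y = u_x = 4x - 5
Step 3: v = 4xy - x - 5y + C
Step 4: v(0,0) = 0 => C = 0
Step 5: v(-3, 3) = -48

-48


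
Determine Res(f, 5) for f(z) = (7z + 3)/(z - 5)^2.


Step 1: Pole of order 2 at z = 5
Step 2: Res = lim d/dz [(z - 5)^2 * f(z)] as z -> 5
Step 3: (z - 5)^2 * f(z) = 7z + 3
Step 4: d/dz[7z + 3] = 7

7


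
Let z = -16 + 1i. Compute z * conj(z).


Step 1: conj(z) = -16 - 1i
Step 2: z * conj(z) = (-16)^2 + 1^2
Step 3: = 256 + 1 = 257

257


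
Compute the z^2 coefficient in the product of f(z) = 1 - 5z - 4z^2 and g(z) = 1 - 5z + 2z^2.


Step 1: z^2 term in f*g comes from: (1)*(2z^2) + (-5z)*(-5z) + (-4z^2)*(1)
Step 2: = 2 + 25 - 4
Step 3: = 23

23


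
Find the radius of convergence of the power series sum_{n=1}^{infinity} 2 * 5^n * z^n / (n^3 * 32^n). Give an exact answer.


Step 1: General term a_n = 2 * 5^n / (n^3 * 32^n)
Step 2: By the root test, |a_n|^(1/n) = 2^(1/n) * 5 / (n^(3/n) * 32) -> 5/32 as n -> infinity (since 2^(1/n) -> 1 and n^(3/n) -> 1)
Step 3: R = 1/lim|a_n|^(1/n) = 32/5

32/5


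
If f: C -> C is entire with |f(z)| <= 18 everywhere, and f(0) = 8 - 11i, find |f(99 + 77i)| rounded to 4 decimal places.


Step 1: By Liouville's theorem, a bounded entire function is constant.
Step 2: f(z) = f(0) = 8 - 11i for all z.
Step 3: |f(w)| = |8 - 11i| = sqrt(64 + 121)
Step 4: = 13.6015

13.6015


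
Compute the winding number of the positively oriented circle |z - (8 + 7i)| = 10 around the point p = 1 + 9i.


Step 1: Center c = (8, 7), radius = 10
Step 2: |p - c|^2 = (-7)^2 + 2^2 = 53
Step 3: r^2 = 100
Step 4: |p-c| < r so winding number = 1

1


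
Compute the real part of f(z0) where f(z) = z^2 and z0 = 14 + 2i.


Step 1: z0 = 14 + 2i
Step 2: z0^2 = 14^2 - 2^2 + 56i
Step 3: real part = 196 - 4 = 192

192


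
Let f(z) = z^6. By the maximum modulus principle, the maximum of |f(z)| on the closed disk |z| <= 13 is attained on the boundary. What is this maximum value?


Step 1: On |z| = 13, |f(z)| = |z|^6 = 13^6
Step 2: By maximum modulus principle, maximum is on boundary.
Step 3: Maximum = 4826809 = 4826809

4826809


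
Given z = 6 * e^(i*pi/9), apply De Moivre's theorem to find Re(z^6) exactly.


Step 1: By De Moivre's theorem, z^6 = 6^6 * e^(i*6*pi/9) = 46656 * (cos(2*pi/3) + i*sin(2*pi/3))
Step 2: |z|^6 = 6^6 = 46656
Step 3: The angle 2*pi/3 already lies in [0, 2*pi)
Step 4: cos(2*pi/3) = -1/2
Step 5: Re(z^6) = 46656 * (-1/2) = -23328

-23328


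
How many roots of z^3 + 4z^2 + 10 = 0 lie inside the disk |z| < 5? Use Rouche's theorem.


Step 1: On |z| = 5 the three terms have sizes |z^3| = 5^3 = 125, |4z^2| = 4*5^2 = 100, |10| = 10
Step 2: The dominant term is g(z) = z^3; let h(z) = 4z^2 + 10 so f = g + h
Step 3: On |z| = 5: |g| = 125 and |h| <= 100 + 10 = 110
Step 4: Since 125 > 110, |h| < |g| on |z| = 5, so by Rouche f has the same number of zeros as g inside |z| < 5
Step 5: g(z) = z^3 has 3 zeros (all at the origin) inside |z| < 5. Answer = 3

3


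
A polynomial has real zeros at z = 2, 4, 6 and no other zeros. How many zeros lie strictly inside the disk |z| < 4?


Step 1: Check each root:
  z = 2: |2| = 2 < 4
  z = 4: |4| = 4 >= 4
  z = 6: |6| = 6 >= 4
Step 2: Count = 1

1


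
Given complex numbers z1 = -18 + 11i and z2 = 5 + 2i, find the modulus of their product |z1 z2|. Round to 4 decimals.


Step 1: |z1| = sqrt((-18)^2 + 11^2) = sqrt(445)
Step 2: |z2| = sqrt(5^2 + 2^2) = sqrt(29)
Step 3: |z1*z2| = |z1|*|z2| = sqrt(445) * sqrt(29) = sqrt(445 * 29) = sqrt(12905)
Step 4: = 113.6002

113.6002


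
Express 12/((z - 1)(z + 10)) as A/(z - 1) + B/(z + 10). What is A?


Step 1: Multiply both sides by (z - 1) and set z = 1
Step 2: A = 12 / (1 + 10)
Step 3: A = 12 / 11
Step 4: A = 12/11

12/11


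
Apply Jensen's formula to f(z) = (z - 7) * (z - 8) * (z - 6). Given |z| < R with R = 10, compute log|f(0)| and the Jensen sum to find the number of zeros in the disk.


Jensen's formula: (1/2pi)*integral log|f(Re^it)|dt = log|f(0)| + sum_{|a_k|<R} log(R/|a_k|)
Step 1: f(0) = (-7) * (-8) * (-6) = -336
Step 2: log|f(0)| = log|7| + log|8| + log|6| = 5.8171
Step 3: Zeros inside |z| < 10: 7, 8, 6
Step 4: Jensen sum = log(10/7) + log(10/8) + log(10/6) = 1.0906
Step 5: n(R) = number of terms in the Jensen sum = count of zeros inside |z| < 10 = 3

3


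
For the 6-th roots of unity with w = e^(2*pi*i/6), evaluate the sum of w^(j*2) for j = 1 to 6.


Step 1: The sum sum_{j=1}^{n} w^(k*j) equals n if n | k, else 0.
Step 2: Here n = 6, k = 2
Step 3: Does n divide k? 6 | 2 -> False
Step 4: Sum = 0

0


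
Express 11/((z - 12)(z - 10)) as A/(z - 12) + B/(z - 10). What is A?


Step 1: Multiply both sides by (z - 12) and set z = 12
Step 2: A = 11 / (12 - 10)
Step 3: A = 11 / 2
Step 4: A = 11/2

11/2


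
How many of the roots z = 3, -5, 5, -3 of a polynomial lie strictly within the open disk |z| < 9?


Step 1: Check each root:
  z = 3: |3| = 3 < 9
  z = -5: |-5| = 5 < 9
  z = 5: |5| = 5 < 9
  z = -3: |-3| = 3 < 9
Step 2: Count = 4

4


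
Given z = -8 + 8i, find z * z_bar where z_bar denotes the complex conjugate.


Step 1: conj(z) = -8 - 8i
Step 2: z * conj(z) = (-8)^2 + 8^2
Step 3: = 64 + 64 = 128

128


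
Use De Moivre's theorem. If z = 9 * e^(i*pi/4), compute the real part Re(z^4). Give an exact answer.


Step 1: By De Moivre's theorem, z^4 = 9^4 * e^(i*4*pi/4) = 6561 * (cos(pi) + i*sin(pi))
Step 2: |z|^4 = 9^4 = 6561
Step 3: The angle pi already lies in [0, 2*pi)
Step 4: cos(pi) = -1
Step 5: Re(z^4) = 6561 * (-1) = -6561

-6561


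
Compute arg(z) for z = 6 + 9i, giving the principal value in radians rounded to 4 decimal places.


Step 1: z = 6 + 9i
Step 2: arg(z) = atan2(9, 6)
Step 3: arg(z) = 0.9828

0.9828


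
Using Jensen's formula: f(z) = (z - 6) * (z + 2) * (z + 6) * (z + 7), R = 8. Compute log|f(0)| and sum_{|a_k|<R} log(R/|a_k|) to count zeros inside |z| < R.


Jensen's formula: (1/2pi)*integral log|f(Re^it)|dt = log|f(0)| + sum_{|a_k|<R} log(R/|a_k|)
Step 1: f(0) = (-6) * 2 * 6 * 7 = -504
Step 2: log|f(0)| = log|6| + log|-2| + log|-6| + log|-7| = 6.2226
Step 3: Zeros inside |z| < 8: 6, -2, -6, -7
Step 4: Jensen sum = log(8/6) + log(8/2) + log(8/6) + log(8/7) = 2.0952
Step 5: n(R) = number of terms in the Jensen sum = count of zeros inside |z| < 8 = 4

4


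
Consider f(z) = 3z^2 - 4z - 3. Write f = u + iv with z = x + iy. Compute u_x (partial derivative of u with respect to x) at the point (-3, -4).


Step 1: f(z) = 3(x+iy)^2 - 4(x+iy) - 3
Step 2: u = 3(x^2 - y^2) - 4x - 3
Step 3: u_x = 6x - 4
Step 4: At (-3, -4): u_x = -18 - 4 = -22

-22


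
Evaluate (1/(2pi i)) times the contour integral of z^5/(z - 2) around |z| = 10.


Step 1: f(z) = z^5, a = 2 is inside |z| = 10
Step 2: By Cauchy integral formula: (1/(2pi*i)) * integral = f(a)
Step 3: f(2) = 2^5 = 32

32


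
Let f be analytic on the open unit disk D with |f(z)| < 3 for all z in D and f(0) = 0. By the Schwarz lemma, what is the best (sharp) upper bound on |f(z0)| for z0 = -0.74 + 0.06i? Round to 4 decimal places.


Step 1: g = f/3 maps D -> D with g(0) = 0, so by the Schwarz lemma |g(z)| <= |z|, i.e. |f(z)| <= 3|z|; this is sharp (f(z) = 3z).
Step 2: |z0|^2 = (-0.74)^2 + 0.06^2 = 0.5512
Step 3: |z0| = sqrt(0.5512) = 0.742428
Step 4: Best bound = 3 * |z0| = 3 * 0.742428 = 2.2273

2.2273


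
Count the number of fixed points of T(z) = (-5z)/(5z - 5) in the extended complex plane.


Step 1: Fixed points satisfy T(z) = z
Step 2: 5z^2 = 0
Step 3: Discriminant = 0^2 - 4*5*0 = 0
Step 4: Number of fixed points = 1

1


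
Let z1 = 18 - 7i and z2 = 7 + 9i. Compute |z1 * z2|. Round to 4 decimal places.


Step 1: |z1| = sqrt(18^2 + (-7)^2) = sqrt(373)
Step 2: |z2| = sqrt(7^2 + 9^2) = sqrt(130)
Step 3: |z1*z2| = |z1|*|z2| = sqrt(373) * sqrt(130) = sqrt(373 * 130) = sqrt(48490)
Step 4: = 220.2045

220.2045


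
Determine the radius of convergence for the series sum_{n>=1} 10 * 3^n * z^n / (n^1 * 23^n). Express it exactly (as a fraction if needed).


Step 1: General term a_n = 10 * 3^n / (n^1 * 23^n)
Step 2: By the root test, |a_n|^(1/n) = 10^(1/n) * 3 / (n^(1/n) * 23) -> 3/23 as n -> infinity (since 10^(1/n) -> 1 and n^(1/n) -> 1)
Step 3: R = 1/lim|a_n|^(1/n) = 23/3

23/3


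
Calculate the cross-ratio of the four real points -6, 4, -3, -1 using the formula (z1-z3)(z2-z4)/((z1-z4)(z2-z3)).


Step 1: (z1-z3)(z2-z4) = (-3) * 5 = -15
Step 2: (z1-z4)(z2-z3) = (-5) * 7 = -35
Step 3: Cross-ratio = 15/35 = 3/7

3/7


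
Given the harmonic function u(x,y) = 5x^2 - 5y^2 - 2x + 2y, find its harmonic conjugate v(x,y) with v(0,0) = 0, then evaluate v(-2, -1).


Step 1: v_x = -u_y = 10y - 2
Step 2: v_y = u_x = 10x - 2
Step 3: v = 10xy - 2x - 2y + C
Step 4: v(0,0) = 0 => C = 0
Step 5: v(-2, -1) = 26

26


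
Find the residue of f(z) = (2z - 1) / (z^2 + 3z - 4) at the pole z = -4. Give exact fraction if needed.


Step 1: Q(z) = z^2 + 3z - 4 = (z + 4)(z - 1)
Step 2: Q'(z) = 2z + 3
Step 3: Q'(-4) = -5, P(-4) = -9
Step 4: Res = P(-4)/Q'(-4) = -9/(-5) = 9/5

9/5


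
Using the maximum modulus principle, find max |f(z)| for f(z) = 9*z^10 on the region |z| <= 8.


Step 1: On |z| = 8, |f(z)| = 9 * |z|^10 = 9 * 8^10
Step 2: By maximum modulus principle, maximum is on boundary.
Step 3: Maximum = 9 * 1073741824 = 9663676416

9663676416


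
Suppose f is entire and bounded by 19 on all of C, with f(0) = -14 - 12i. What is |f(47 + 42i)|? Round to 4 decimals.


Step 1: By Liouville's theorem, a bounded entire function is constant.
Step 2: f(z) = f(0) = -14 - 12i for all z.
Step 3: |f(w)| = |-14 - 12i| = sqrt(196 + 144)
Step 4: = 18.4391

18.4391


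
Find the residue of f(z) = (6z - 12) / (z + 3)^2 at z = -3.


Step 1: Pole of order 2 at z = -3
Step 2: Res = lim d/dz [(z + 3)^2 * f(z)] as z -> -3
Step 3: (z + 3)^2 * f(z) = 6z - 12
Step 4: d/dz[6z - 12] = 6

6


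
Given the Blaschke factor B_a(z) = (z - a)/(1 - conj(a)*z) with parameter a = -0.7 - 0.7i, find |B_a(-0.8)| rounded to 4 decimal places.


Step 1: Numerator z0 - a = -0.8 - (-0.7 - 0.7i) = -0.1 + 0.7i
Step 2: Denominator 1 - conj(a)*z0 = 1 - (-0.7 + 0.7i)*(-0.8) = 0.44 + 0.56i
Step 3: |z0 - a|^2 = (-0.1)^2 + 0.7^2 = 0.5; |1 - conj(a)*z0|^2 = 0.44^2 + 0.56^2 = 0.5072
Step 4: |B_a(-0.8)| = sqrt(0.5 / 0.5072) = sqrt(0.985804)
Step 5: = 0.9929

0.9929


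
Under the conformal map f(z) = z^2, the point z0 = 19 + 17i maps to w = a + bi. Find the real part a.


Step 1: z0 = 19 + 17i
Step 2: z0^2 = 19^2 - 17^2 + 646i
Step 3: real part = 361 - 289 = 72

72


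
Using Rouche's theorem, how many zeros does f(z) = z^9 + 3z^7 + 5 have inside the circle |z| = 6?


Step 1: On |z| = 6 the three terms have sizes |z^9| = 6^9 = 10077696, |3z^7| = 3*6^7 = 839808, |5| = 5
Step 2: The dominant term is g(z) = z^9; let h(z) = 3z^7 + 5 so f = g + h
Step 3: On |z| = 6: |g| = 10077696 and |h| <= 839808 + 5 = 839813
Step 4: Since 10077696 > 839813, |h| < |g| on |z| = 6, so by Rouche f has the same number of zeros as g inside |z| < 6
Step 5: g(z) = z^9 has 9 zeros (all at the origin) inside |z| < 6. Answer = 9

9


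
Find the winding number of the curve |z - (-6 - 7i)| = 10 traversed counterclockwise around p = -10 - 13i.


Step 1: Center c = (-6, -7), radius = 10
Step 2: |p - c|^2 = (-4)^2 + (-6)^2 = 52
Step 3: r^2 = 100
Step 4: |p-c| < r so winding number = 1

1


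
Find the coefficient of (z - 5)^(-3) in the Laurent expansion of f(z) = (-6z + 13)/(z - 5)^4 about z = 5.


Step 1: Write the numerator in powers of (z - 5): -6z + 13 = -6(z - 5) + (-6*5 + 13) = -6(z - 5) - 17
Step 2: Divide by (z - 5)^4: f(z) = -17(z - 5)^(-4) - 6(z - 5)^(-3)
Step 3: This finite sum is the Laurent series of f about z = 5.
Step 4: Coefficient of (z - 5)^(-3) = coefficient of (z - 5) in the re-centred numerator = -6

-6


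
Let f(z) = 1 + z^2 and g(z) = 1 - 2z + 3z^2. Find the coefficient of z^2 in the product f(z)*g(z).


Step 1: z^2 term in f*g comes from: (1)*(3z^2) + (0)*(-2z) + (z^2)*(1)
Step 2: = 3 + 0 + 1
Step 3: = 4

4


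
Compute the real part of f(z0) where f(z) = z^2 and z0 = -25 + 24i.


Step 1: z0 = -25 + 24i
Step 2: z0^2 = (-25)^2 - 24^2 - 1200i
Step 3: real part = 625 - 576 = 49

49


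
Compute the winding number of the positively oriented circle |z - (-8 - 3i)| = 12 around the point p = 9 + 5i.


Step 1: Center c = (-8, -3), radius = 12
Step 2: |p - c|^2 = 17^2 + 8^2 = 353
Step 3: r^2 = 144
Step 4: |p-c| > r so winding number = 0

0


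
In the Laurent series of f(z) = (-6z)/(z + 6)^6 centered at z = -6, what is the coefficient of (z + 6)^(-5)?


Step 1: Write the numerator in powers of (z + 6): -6z = -6(z + 6) + (-6*(-6) + 0) = -6(z + 6) + 36
Step 2: Divide by (z + 6)^6: f(z) = 36(z + 6)^(-6) - 6(z + 6)^(-5)
Step 3: This finite sum is the Laurent series of f about z = -6.
Step 4: Coefficient of (z + 6)^(-5) = coefficient of (z + 6) in the re-centred numerator = -6

-6


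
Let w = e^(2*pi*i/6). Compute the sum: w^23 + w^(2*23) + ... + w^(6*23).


Step 1: The sum sum_{j=1}^{n} w^(k*j) equals n if n | k, else 0.
Step 2: Here n = 6, k = 23
Step 3: Does n divide k? 6 | 23 -> False
Step 4: Sum = 0

0


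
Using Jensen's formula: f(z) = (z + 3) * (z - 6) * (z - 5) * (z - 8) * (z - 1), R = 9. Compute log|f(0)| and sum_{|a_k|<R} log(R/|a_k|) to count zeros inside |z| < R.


Jensen's formula: (1/2pi)*integral log|f(Re^it)|dt = log|f(0)| + sum_{|a_k|<R} log(R/|a_k|)
Step 1: f(0) = 3 * (-6) * (-5) * (-8) * (-1) = 720
Step 2: log|f(0)| = log|-3| + log|6| + log|5| + log|8| + log|1| = 6.5793
Step 3: Zeros inside |z| < 9: -3, 6, 5, 8, 1
Step 4: Jensen sum = log(9/3) + log(9/6) + log(9/5) + log(9/8) + log(9/1) = 4.4069
Step 5: n(R) = number of terms in the Jensen sum = count of zeros inside |z| < 9 = 5

5


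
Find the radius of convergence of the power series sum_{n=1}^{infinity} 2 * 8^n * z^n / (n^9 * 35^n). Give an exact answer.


Step 1: General term a_n = 2 * 8^n / (n^9 * 35^n)
Step 2: By the root test, |a_n|^(1/n) = 2^(1/n) * 8 / (n^(9/n) * 35) -> 8/35 as n -> infinity (since 2^(1/n) -> 1 and n^(9/n) -> 1)
Step 3: R = 1/lim|a_n|^(1/n) = 35/8

35/8


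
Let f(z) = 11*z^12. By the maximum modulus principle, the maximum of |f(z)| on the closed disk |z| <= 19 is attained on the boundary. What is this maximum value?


Step 1: On |z| = 19, |f(z)| = 11 * |z|^12 = 11 * 19^12
Step 2: By maximum modulus principle, maximum is on boundary.
Step 3: Maximum = 11 * 2213314919066161 = 24346464109727771

24346464109727771


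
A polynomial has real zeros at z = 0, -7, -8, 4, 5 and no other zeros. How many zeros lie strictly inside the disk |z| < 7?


Step 1: Check each root:
  z = 0: |0| = 0 < 7
  z = -7: |-7| = 7 >= 7
  z = -8: |-8| = 8 >= 7
  z = 4: |4| = 4 < 7
  z = 5: |5| = 5 < 7
Step 2: Count = 3

3


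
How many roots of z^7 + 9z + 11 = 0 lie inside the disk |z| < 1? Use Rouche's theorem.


Step 1: On |z| = 1 the three terms have sizes |z^7| = 1^7 = 1, |9z| = 9*1 = 9, |11| = 11
Step 2: The dominant term is g(z) = 11; let h(z) = z^7 + 9z so f = g + h
Step 3: On |z| = 1: |g| = 11 and |h| <= 1 + 9 = 10
Step 4: Since 11 > 10, |h| < |g| on |z| = 1, so by Rouche f has the same number of zeros as g inside |z| < 1
Step 5: g(z) = 11 is a nonzero constant with no zeros inside |z| < 1. Answer = 0

0


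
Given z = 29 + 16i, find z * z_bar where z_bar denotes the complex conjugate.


Step 1: conj(z) = 29 - 16i
Step 2: z * conj(z) = 29^2 + 16^2
Step 3: = 841 + 256 = 1097

1097


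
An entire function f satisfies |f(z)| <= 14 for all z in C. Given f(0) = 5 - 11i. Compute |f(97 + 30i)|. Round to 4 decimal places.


Step 1: By Liouville's theorem, a bounded entire function is constant.
Step 2: f(z) = f(0) = 5 - 11i for all z.
Step 3: |f(w)| = |5 - 11i| = sqrt(25 + 121)
Step 4: = 12.083

12.083


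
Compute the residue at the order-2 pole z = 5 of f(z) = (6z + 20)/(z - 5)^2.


Step 1: Pole of order 2 at z = 5
Step 2: Res = lim d/dz [(z - 5)^2 * f(z)] as z -> 5
Step 3: (z - 5)^2 * f(z) = 6z + 20
Step 4: d/dz[6z + 20] = 6

6


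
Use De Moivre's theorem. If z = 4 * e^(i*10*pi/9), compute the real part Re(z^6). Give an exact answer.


Step 1: By De Moivre's theorem, z^6 = 4^6 * e^(i*6*10*pi/9) = 4096 * (cos(20*pi/3) + i*sin(20*pi/3))
Step 2: |z|^6 = 4^6 = 4096
Step 3: Reduce the angle mod 2*pi: 20*pi/3 - 6*pi = 2*pi/3
Step 4: cos(2*pi/3) = -1/2
Step 5: Re(z^6) = 4096 * (-1/2) = -2048

-2048


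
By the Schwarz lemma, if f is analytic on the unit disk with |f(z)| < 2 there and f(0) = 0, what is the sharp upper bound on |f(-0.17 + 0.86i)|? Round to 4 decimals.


Step 1: g = f/2 maps D -> D with g(0) = 0, so by the Schwarz lemma |g(z)| <= |z|, i.e. |f(z)| <= 2|z|; this is sharp (f(z) = 2z).
Step 2: |z0|^2 = (-0.17)^2 + 0.86^2 = 0.7685
Step 3: |z0| = sqrt(0.7685) = 0.876641
Step 4: Best bound = 2 * |z0| = 2 * 0.876641 = 1.7533

1.7533


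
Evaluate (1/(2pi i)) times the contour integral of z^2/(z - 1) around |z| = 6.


Step 1: f(z) = z^2, a = 1 is inside |z| = 6
Step 2: By Cauchy integral formula: (1/(2pi*i)) * integral = f(a)
Step 3: f(1) = 1^2 = 1

1


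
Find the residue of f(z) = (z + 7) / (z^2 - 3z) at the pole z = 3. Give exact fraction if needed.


Step 1: Q(z) = z^2 - 3z = (z - 3)(z)
Step 2: Q'(z) = 2z - 3
Step 3: Q'(3) = 3, P(3) = 10
Step 4: Res = P(3)/Q'(3) = 10/3 = 10/3

10/3


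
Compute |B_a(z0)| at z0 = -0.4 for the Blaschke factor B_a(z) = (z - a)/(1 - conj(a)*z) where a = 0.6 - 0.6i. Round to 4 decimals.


Step 1: Numerator z0 - a = -0.4 - (0.6 - 0.6i) = -1 + 0.6i
Step 2: Denominator 1 - conj(a)*z0 = 1 - (0.6 + 0.6i)*(-0.4) = 1.24 + 0.24i
Step 3: |z0 - a|^2 = (-1)^2 + 0.6^2 = 1.36; |1 - conj(a)*z0|^2 = 1.24^2 + 0.24^2 = 1.5952
Step 4: |B_a(-0.4)| = sqrt(1.36 / 1.5952) = sqrt(0.852558)
Step 5: = 0.9233

0.9233


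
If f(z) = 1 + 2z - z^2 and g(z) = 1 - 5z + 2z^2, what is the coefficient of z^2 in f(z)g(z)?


Step 1: z^2 term in f*g comes from: (1)*(2z^2) + (2z)*(-5z) + (-z^2)*(1)
Step 2: = 2 - 10 - 1
Step 3: = -9

-9


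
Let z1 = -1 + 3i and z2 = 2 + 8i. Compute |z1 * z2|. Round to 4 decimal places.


Step 1: |z1| = sqrt((-1)^2 + 3^2) = sqrt(10)
Step 2: |z2| = sqrt(2^2 + 8^2) = sqrt(68)
Step 3: |z1*z2| = |z1|*|z2| = sqrt(10) * sqrt(68) = sqrt(10 * 68) = sqrt(680)
Step 4: = 26.0768

26.0768


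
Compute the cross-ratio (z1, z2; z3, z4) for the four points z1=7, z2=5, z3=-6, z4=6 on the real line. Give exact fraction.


Step 1: (z1-z3)(z2-z4) = 13 * (-1) = -13
Step 2: (z1-z4)(z2-z3) = 1 * 11 = 11
Step 3: Cross-ratio = -13/11 = -13/11

-13/11


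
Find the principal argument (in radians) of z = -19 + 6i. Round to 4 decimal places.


Step 1: z = -19 + 6i
Step 2: arg(z) = atan2(6, -19)
Step 3: arg(z) = 2.8357

2.8357


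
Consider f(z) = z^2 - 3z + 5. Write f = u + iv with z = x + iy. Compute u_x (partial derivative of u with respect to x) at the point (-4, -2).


Step 1: f(z) = (x+iy)^2 - 3(x+iy) + 5
Step 2: u = (x^2 - y^2) - 3x + 5
Step 3: u_x = 2x - 3
Step 4: At (-4, -2): u_x = -8 - 3 = -11

-11


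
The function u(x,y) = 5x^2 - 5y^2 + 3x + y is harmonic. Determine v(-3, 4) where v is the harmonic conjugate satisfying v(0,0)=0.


Step 1: v_x = -u_y = 10y - 1
Step 2: v_y = u_x = 10x + 3
Step 3: v = 10xy - x + 3y + C
Step 4: v(0,0) = 0 => C = 0
Step 5: v(-3, 4) = -105

-105


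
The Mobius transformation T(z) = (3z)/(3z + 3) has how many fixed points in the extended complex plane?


Step 1: Fixed points satisfy T(z) = z
Step 2: 3z^2 = 0
Step 3: Discriminant = 0^2 - 4*3*0 = 0
Step 4: Number of fixed points = 1

1


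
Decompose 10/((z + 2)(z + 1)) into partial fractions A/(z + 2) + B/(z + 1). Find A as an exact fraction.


Step 1: Multiply both sides by (z + 2) and set z = -2
Step 2: A = 10 / (-2 + 1)
Step 3: A = 10 / (-1)
Step 4: A = -10

-10


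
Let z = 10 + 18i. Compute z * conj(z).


Step 1: conj(z) = 10 - 18i
Step 2: z * conj(z) = 10^2 + 18^2
Step 3: = 100 + 324 = 424

424


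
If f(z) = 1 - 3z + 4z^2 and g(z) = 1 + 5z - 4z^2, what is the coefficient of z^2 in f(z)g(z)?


Step 1: z^2 term in f*g comes from: (1)*(-4z^2) + (-3z)*(5z) + (4z^2)*(1)
Step 2: = -4 - 15 + 4
Step 3: = -15

-15


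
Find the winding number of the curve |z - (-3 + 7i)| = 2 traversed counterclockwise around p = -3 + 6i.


Step 1: Center c = (-3, 7), radius = 2
Step 2: |p - c|^2 = 0^2 + (-1)^2 = 1
Step 3: r^2 = 4
Step 4: |p-c| < r so winding number = 1

1


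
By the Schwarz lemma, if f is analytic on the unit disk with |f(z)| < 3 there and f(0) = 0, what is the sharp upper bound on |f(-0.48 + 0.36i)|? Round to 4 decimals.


Step 1: g = f/3 maps D -> D with g(0) = 0, so by the Schwarz lemma |g(z)| <= |z|, i.e. |f(z)| <= 3|z|; this is sharp (f(z) = 3z).
Step 2: |z0|^2 = (-0.48)^2 + 0.36^2 = 0.36
Step 3: |z0| = sqrt(0.36) = 0.6
Step 4: Best bound = 3 * |z0| = 3 * 0.6 = 1.8

1.8


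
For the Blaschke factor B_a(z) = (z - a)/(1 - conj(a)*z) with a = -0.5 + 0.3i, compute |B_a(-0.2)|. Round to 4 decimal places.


Step 1: Numerator z0 - a = -0.2 - (-0.5 + 0.3i) = 0.3 - 0.3i
Step 2: Denominator 1 - conj(a)*z0 = 1 - (-0.5 - 0.3i)*(-0.2) = 0.9 - 0.06i
Step 3: |z0 - a|^2 = 0.3^2 + (-0.3)^2 = 0.18; |1 - conj(a)*z0|^2 = 0.9^2 + (-0.06)^2 = 0.8136
Step 4: |B_a(-0.2)| = sqrt(0.18 / 0.8136) = sqrt(0.221239)
Step 5: = 0.4704

0.4704


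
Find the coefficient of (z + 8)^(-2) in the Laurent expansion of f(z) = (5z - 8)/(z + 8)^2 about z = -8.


Step 1: Write the numerator in powers of (z + 8): 5z - 8 = 5(z + 8) + (5*(-8) - 8) = 5(z + 8) - 48
Step 2: Divide by (z + 8)^2: f(z) = -48(z + 8)^(-2) + 5(z + 8)^(-1)
Step 3: This finite sum is the Laurent series of f about z = -8.
Step 4: Coefficient of (z + 8)^(-2) = 5*(-8) - 8 = -48

-48


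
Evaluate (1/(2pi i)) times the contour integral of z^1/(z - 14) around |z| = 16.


Step 1: f(z) = z^1, a = 14 is inside |z| = 16
Step 2: By Cauchy integral formula: (1/(2pi*i)) * integral = f(a)
Step 3: f(14) = 14^1 = 14

14


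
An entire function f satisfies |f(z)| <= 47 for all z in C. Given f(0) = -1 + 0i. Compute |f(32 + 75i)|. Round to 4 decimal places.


Step 1: By Liouville's theorem, a bounded entire function is constant.
Step 2: f(z) = f(0) = -1 + 0i for all z.
Step 3: |f(w)| = |-1 + 0i| = sqrt(1 + 0)
Step 4: = 1.0

1.0


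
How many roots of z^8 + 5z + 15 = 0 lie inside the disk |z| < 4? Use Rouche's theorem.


Step 1: On |z| = 4 the three terms have sizes |z^8| = 4^8 = 65536, |5z| = 5*4 = 20, |15| = 15
Step 2: The dominant term is g(z) = z^8; let h(z) = 5z + 15 so f = g + h
Step 3: On |z| = 4: |g| = 65536 and |h| <= 20 + 15 = 35
Step 4: Since 65536 > 35, |h| < |g| on |z| = 4, so by Rouche f has the same number of zeros as g inside |z| < 4
Step 5: g(z) = z^8 has 8 zeros (all at the origin) inside |z| < 4. Answer = 8

8


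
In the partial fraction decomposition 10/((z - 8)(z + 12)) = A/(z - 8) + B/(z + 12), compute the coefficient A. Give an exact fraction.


Step 1: Multiply both sides by (z - 8) and set z = 8
Step 2: A = 10 / (8 + 12)
Step 3: A = 10 / 20
Step 4: A = 1/2

1/2


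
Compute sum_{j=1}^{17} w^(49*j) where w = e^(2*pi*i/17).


Step 1: The sum sum_{j=1}^{n} w^(k*j) equals n if n | k, else 0.
Step 2: Here n = 17, k = 49
Step 3: Does n divide k? 17 | 49 -> False
Step 4: Sum = 0

0


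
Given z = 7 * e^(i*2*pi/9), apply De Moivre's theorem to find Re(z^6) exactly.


Step 1: By De Moivre's theorem, z^6 = 7^6 * e^(i*6*2*pi/9) = 117649 * (cos(4*pi/3) + i*sin(4*pi/3))
Step 2: |z|^6 = 7^6 = 117649
Step 3: The angle 4*pi/3 already lies in [0, 2*pi)
Step 4: cos(4*pi/3) = -1/2
Step 5: Re(z^6) = 117649 * (-1/2) = -117649/2

-117649/2


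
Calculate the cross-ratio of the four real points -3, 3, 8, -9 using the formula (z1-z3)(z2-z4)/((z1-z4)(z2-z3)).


Step 1: (z1-z3)(z2-z4) = (-11) * 12 = -132
Step 2: (z1-z4)(z2-z3) = 6 * (-5) = -30
Step 3: Cross-ratio = 132/30 = 22/5

22/5


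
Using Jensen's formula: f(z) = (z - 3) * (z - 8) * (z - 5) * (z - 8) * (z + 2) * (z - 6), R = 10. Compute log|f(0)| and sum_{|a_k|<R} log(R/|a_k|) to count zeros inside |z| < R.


Jensen's formula: (1/2pi)*integral log|f(Re^it)|dt = log|f(0)| + sum_{|a_k|<R} log(R/|a_k|)
Step 1: f(0) = (-3) * (-8) * (-5) * (-8) * 2 * (-6) = -11520
Step 2: log|f(0)| = log|3| + log|8| + log|5| + log|8| + log|-2| + log|6| = 9.3518
Step 3: Zeros inside |z| < 10: 3, 8, 5, 8, -2, 6
Step 4: Jensen sum = log(10/3) + log(10/8) + log(10/5) + log(10/8) + log(10/2) + log(10/6) = 4.4637
Step 5: n(R) = number of terms in the Jensen sum = count of zeros inside |z| < 10 = 6

6


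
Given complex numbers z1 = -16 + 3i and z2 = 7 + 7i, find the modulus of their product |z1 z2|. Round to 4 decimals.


Step 1: |z1| = sqrt((-16)^2 + 3^2) = sqrt(265)
Step 2: |z2| = sqrt(7^2 + 7^2) = sqrt(98)
Step 3: |z1*z2| = |z1|*|z2| = sqrt(265) * sqrt(98) = sqrt(265 * 98) = sqrt(25970)
Step 4: = 161.1521

161.1521


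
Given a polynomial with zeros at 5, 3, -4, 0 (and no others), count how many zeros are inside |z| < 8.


Step 1: Check each root:
  z = 5: |5| = 5 < 8
  z = 3: |3| = 3 < 8
  z = -4: |-4| = 4 < 8
  z = 0: |0| = 0 < 8
Step 2: Count = 4

4


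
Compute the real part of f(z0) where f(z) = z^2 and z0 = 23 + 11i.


Step 1: z0 = 23 + 11i
Step 2: z0^2 = 23^2 - 11^2 + 506i
Step 3: real part = 529 - 121 = 408

408


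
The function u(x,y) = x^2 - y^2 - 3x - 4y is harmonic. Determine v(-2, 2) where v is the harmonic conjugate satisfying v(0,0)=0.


Step 1: v_x = -u_y = 2y + 4
Step 2: v_y = u_x = 2x - 3
Step 3: v = 2xy + 4x - 3y + C
Step 4: v(0,0) = 0 => C = 0
Step 5: v(-2, 2) = -22

-22


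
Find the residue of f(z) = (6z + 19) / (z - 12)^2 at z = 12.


Step 1: Pole of order 2 at z = 12
Step 2: Res = lim d/dz [(z - 12)^2 * f(z)] as z -> 12
Step 3: (z - 12)^2 * f(z) = 6z + 19
Step 4: d/dz[6z + 19] = 6

6


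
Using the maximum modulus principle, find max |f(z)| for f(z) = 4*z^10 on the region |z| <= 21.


Step 1: On |z| = 21, |f(z)| = 4 * |z|^10 = 4 * 21^10
Step 2: By maximum modulus principle, maximum is on boundary.
Step 3: Maximum = 4 * 16679880978201 = 66719523912804

66719523912804


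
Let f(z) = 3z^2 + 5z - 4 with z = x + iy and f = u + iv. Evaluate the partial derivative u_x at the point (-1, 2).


Step 1: f(z) = 3(x+iy)^2 + 5(x+iy) - 4
Step 2: u = 3(x^2 - y^2) + 5x - 4
Step 3: u_x = 6x + 5
Step 4: At (-1, 2): u_x = -6 + 5 = -1

-1


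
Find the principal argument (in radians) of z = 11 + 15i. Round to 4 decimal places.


Step 1: z = 11 + 15i
Step 2: arg(z) = atan2(15, 11)
Step 3: arg(z) = 0.938

0.938


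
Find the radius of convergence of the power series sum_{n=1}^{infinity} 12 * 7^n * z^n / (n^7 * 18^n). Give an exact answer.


Step 1: General term a_n = 12 * 7^n / (n^7 * 18^n)
Step 2: By the root test, |a_n|^(1/n) = 12^(1/n) * 7 / (n^(7/n) * 18) -> 7/18 as n -> infinity (since 12^(1/n) -> 1 and n^(7/n) -> 1)
Step 3: R = 1/lim|a_n|^(1/n) = 18/7

18/7


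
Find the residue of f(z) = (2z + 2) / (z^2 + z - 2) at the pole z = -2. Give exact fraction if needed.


Step 1: Q(z) = z^2 + z - 2 = (z + 2)(z - 1)
Step 2: Q'(z) = 2z + 1
Step 3: Q'(-2) = -3, P(-2) = -2
Step 4: Res = P(-2)/Q'(-2) = -2/(-3) = 2/3

2/3


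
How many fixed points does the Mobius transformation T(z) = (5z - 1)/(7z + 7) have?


Step 1: Fixed points satisfy T(z) = z
Step 2: 7z^2 + 2z + 1 = 0
Step 3: Discriminant = 2^2 - 4*7*1 = -24
Step 4: Number of fixed points = 2

2


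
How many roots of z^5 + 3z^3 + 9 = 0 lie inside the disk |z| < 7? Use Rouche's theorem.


Step 1: On |z| = 7 the three terms have sizes |z^5| = 7^5 = 16807, |3z^3| = 3*7^3 = 1029, |9| = 9
Step 2: The dominant term is g(z) = z^5; let h(z) = 3z^3 + 9 so f = g + h
Step 3: On |z| = 7: |g| = 16807 and |h| <= 1029 + 9 = 1038
Step 4: Since 16807 > 1038, |h| < |g| on |z| = 7, so by Rouche f has the same number of zeros as g inside |z| < 7
Step 5: g(z) = z^5 has 5 zeros (all at the origin) inside |z| < 7. Answer = 5

5


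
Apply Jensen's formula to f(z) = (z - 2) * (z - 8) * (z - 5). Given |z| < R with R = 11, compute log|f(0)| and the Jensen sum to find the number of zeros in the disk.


Jensen's formula: (1/2pi)*integral log|f(Re^it)|dt = log|f(0)| + sum_{|a_k|<R} log(R/|a_k|)
Step 1: f(0) = (-2) * (-8) * (-5) = -80
Step 2: log|f(0)| = log|2| + log|8| + log|5| = 4.382
Step 3: Zeros inside |z| < 11: 2, 8, 5
Step 4: Jensen sum = log(11/2) + log(11/8) + log(11/5) = 2.8117
Step 5: n(R) = number of terms in the Jensen sum = count of zeros inside |z| < 11 = 3

3


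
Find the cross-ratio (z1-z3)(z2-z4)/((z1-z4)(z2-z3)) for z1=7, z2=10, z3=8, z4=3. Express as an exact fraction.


Step 1: (z1-z3)(z2-z4) = (-1) * 7 = -7
Step 2: (z1-z4)(z2-z3) = 4 * 2 = 8
Step 3: Cross-ratio = -7/8 = -7/8

-7/8


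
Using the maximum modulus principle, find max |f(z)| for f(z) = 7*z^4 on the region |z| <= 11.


Step 1: On |z| = 11, |f(z)| = 7 * |z|^4 = 7 * 11^4
Step 2: By maximum modulus principle, maximum is on boundary.
Step 3: Maximum = 7 * 14641 = 102487

102487


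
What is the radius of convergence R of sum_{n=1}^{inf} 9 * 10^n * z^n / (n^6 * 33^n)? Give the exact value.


Step 1: General term a_n = 9 * 10^n / (n^6 * 33^n)
Step 2: By the root test, |a_n|^(1/n) = 9^(1/n) * 10 / (n^(6/n) * 33) -> 10/33 as n -> infinity (since 9^(1/n) -> 1 and n^(6/n) -> 1)
Step 3: R = 1/lim|a_n|^(1/n) = 33/10

33/10
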